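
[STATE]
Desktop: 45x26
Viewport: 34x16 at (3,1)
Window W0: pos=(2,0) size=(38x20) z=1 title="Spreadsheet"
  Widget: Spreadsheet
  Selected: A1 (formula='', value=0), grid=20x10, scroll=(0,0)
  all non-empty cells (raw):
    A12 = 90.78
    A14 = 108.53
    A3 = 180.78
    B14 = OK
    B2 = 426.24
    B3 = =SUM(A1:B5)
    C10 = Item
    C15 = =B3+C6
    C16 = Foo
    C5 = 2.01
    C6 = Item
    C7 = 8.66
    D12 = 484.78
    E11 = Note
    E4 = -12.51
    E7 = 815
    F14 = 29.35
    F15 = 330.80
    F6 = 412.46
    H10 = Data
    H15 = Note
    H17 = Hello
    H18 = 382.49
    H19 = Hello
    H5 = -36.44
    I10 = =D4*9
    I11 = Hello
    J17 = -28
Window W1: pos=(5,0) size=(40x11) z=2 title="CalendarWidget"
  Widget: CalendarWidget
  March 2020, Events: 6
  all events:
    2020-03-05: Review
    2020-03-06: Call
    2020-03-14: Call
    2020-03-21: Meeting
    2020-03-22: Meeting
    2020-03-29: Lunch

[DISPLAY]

 S┃ CalendarWidget                
──┠───────────────────────────────
A1┃              March 2020       
  ┃Mo Tu We Th Fr Sa Su           
--┃                   1           
  ┃ 2  3  4  5*  6*  7  8         
  ┃ 9 10 11 12 13 14* 15          
  ┃16 17 18 19 20 21* 22*         
  ┃23 24 25 26 27 28 29*          
  ┗━━━━━━━━━━━━━━━━━━━━━━━━━━━━━━━
  6        0       0Item          
  7        0       0    8.66      
  8        0       0       0      
  9        0       0       0      
 10        0       0Item          
 11        0       0       0      


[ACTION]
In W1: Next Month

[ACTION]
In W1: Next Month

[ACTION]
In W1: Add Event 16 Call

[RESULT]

 S┃ CalendarWidget                
──┠───────────────────────────────
A1┃               May 2020        
  ┃Mo Tu We Th Fr Sa Su           
--┃             1  2  3           
  ┃ 4  5  6  7  8  9 10           
  ┃11 12 13 14 15 16* 17          
  ┃18 19 20 21 22 23 24           
  ┃25 26 27 28 29 30 31           
  ┗━━━━━━━━━━━━━━━━━━━━━━━━━━━━━━━
  6        0       0Item          
  7        0       0    8.66      
  8        0       0       0      
  9        0       0       0      
 10        0       0Item          
 11        0       0       0      


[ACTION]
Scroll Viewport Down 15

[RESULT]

  ┗━━━━━━━━━━━━━━━━━━━━━━━━━━━━━━━
  6        0       0Item          
  7        0       0    8.66      
  8        0       0       0      
  9        0       0       0      
 10        0       0Item          
 11        0       0       0      
 12    90.78       0       0  484.
 13        0       0       0      
━━━━━━━━━━━━━━━━━━━━━━━━━━━━━━━━━━
                                  
                                  
                                  
                                  
                                  
                                  


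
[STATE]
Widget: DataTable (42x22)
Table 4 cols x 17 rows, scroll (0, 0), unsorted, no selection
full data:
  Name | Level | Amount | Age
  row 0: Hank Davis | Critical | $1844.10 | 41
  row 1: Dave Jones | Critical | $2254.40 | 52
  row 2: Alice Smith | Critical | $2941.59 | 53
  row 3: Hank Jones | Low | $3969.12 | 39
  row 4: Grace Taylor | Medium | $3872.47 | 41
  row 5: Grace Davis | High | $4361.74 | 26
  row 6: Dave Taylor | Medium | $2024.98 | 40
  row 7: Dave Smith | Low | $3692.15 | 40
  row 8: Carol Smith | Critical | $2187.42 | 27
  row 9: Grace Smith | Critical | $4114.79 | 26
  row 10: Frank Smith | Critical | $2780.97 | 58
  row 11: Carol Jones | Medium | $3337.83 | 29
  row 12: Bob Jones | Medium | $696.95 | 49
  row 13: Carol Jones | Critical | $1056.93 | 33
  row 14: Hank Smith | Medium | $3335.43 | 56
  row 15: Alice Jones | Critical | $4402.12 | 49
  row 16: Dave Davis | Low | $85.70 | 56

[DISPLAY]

Name        │Level   │Amount  │Age        
────────────┼────────┼────────┼───        
Hank Davis  │Critical│$1844.10│41         
Dave Jones  │Critical│$2254.40│52         
Alice Smith │Critical│$2941.59│53         
Hank Jones  │Low     │$3969.12│39         
Grace Taylor│Medium  │$3872.47│41         
Grace Davis │High    │$4361.74│26         
Dave Taylor │Medium  │$2024.98│40         
Dave Smith  │Low     │$3692.15│40         
Carol Smith │Critical│$2187.42│27         
Grace Smith │Critical│$4114.79│26         
Frank Smith │Critical│$2780.97│58         
Carol Jones │Medium  │$3337.83│29         
Bob Jones   │Medium  │$696.95 │49         
Carol Jones │Critical│$1056.93│33         
Hank Smith  │Medium  │$3335.43│56         
Alice Jones │Critical│$4402.12│49         
Dave Davis  │Low     │$85.70  │56         
                                          
                                          
                                          


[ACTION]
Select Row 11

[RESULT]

Name        │Level   │Amount  │Age        
────────────┼────────┼────────┼───        
Hank Davis  │Critical│$1844.10│41         
Dave Jones  │Critical│$2254.40│52         
Alice Smith │Critical│$2941.59│53         
Hank Jones  │Low     │$3969.12│39         
Grace Taylor│Medium  │$3872.47│41         
Grace Davis │High    │$4361.74│26         
Dave Taylor │Medium  │$2024.98│40         
Dave Smith  │Low     │$3692.15│40         
Carol Smith │Critical│$2187.42│27         
Grace Smith │Critical│$4114.79│26         
Frank Smith │Critical│$2780.97│58         
>arol Jones │Medium  │$3337.83│29         
Bob Jones   │Medium  │$696.95 │49         
Carol Jones │Critical│$1056.93│33         
Hank Smith  │Medium  │$3335.43│56         
Alice Jones │Critical│$4402.12│49         
Dave Davis  │Low     │$85.70  │56         
                                          
                                          
                                          


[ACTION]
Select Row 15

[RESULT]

Name        │Level   │Amount  │Age        
────────────┼────────┼────────┼───        
Hank Davis  │Critical│$1844.10│41         
Dave Jones  │Critical│$2254.40│52         
Alice Smith │Critical│$2941.59│53         
Hank Jones  │Low     │$3969.12│39         
Grace Taylor│Medium  │$3872.47│41         
Grace Davis │High    │$4361.74│26         
Dave Taylor │Medium  │$2024.98│40         
Dave Smith  │Low     │$3692.15│40         
Carol Smith │Critical│$2187.42│27         
Grace Smith │Critical│$4114.79│26         
Frank Smith │Critical│$2780.97│58         
Carol Jones │Medium  │$3337.83│29         
Bob Jones   │Medium  │$696.95 │49         
Carol Jones │Critical│$1056.93│33         
Hank Smith  │Medium  │$3335.43│56         
>lice Jones │Critical│$4402.12│49         
Dave Davis  │Low     │$85.70  │56         
                                          
                                          
                                          


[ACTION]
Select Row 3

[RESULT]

Name        │Level   │Amount  │Age        
────────────┼────────┼────────┼───        
Hank Davis  │Critical│$1844.10│41         
Dave Jones  │Critical│$2254.40│52         
Alice Smith │Critical│$2941.59│53         
>ank Jones  │Low     │$3969.12│39         
Grace Taylor│Medium  │$3872.47│41         
Grace Davis │High    │$4361.74│26         
Dave Taylor │Medium  │$2024.98│40         
Dave Smith  │Low     │$3692.15│40         
Carol Smith │Critical│$2187.42│27         
Grace Smith │Critical│$4114.79│26         
Frank Smith │Critical│$2780.97│58         
Carol Jones │Medium  │$3337.83│29         
Bob Jones   │Medium  │$696.95 │49         
Carol Jones │Critical│$1056.93│33         
Hank Smith  │Medium  │$3335.43│56         
Alice Jones │Critical│$4402.12│49         
Dave Davis  │Low     │$85.70  │56         
                                          
                                          
                                          


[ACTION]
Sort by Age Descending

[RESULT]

Name        │Level   │Amount  │Ag▼        
────────────┼────────┼────────┼───        
Frank Smith │Critical│$2780.97│58         
Hank Smith  │Medium  │$3335.43│56         
Dave Davis  │Low     │$85.70  │56         
>lice Smith │Critical│$2941.59│53         
Dave Jones  │Critical│$2254.40│52         
Bob Jones   │Medium  │$696.95 │49         
Alice Jones │Critical│$4402.12│49         
Hank Davis  │Critical│$1844.10│41         
Grace Taylor│Medium  │$3872.47│41         
Dave Taylor │Medium  │$2024.98│40         
Dave Smith  │Low     │$3692.15│40         
Hank Jones  │Low     │$3969.12│39         
Carol Jones │Critical│$1056.93│33         
Carol Jones │Medium  │$3337.83│29         
Carol Smith │Critical│$2187.42│27         
Grace Davis │High    │$4361.74│26         
Grace Smith │Critical│$4114.79│26         
                                          
                                          
                                          


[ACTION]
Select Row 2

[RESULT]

Name        │Level   │Amount  │Ag▼        
────────────┼────────┼────────┼───        
Frank Smith │Critical│$2780.97│58         
Hank Smith  │Medium  │$3335.43│56         
>ave Davis  │Low     │$85.70  │56         
Alice Smith │Critical│$2941.59│53         
Dave Jones  │Critical│$2254.40│52         
Bob Jones   │Medium  │$696.95 │49         
Alice Jones │Critical│$4402.12│49         
Hank Davis  │Critical│$1844.10│41         
Grace Taylor│Medium  │$3872.47│41         
Dave Taylor │Medium  │$2024.98│40         
Dave Smith  │Low     │$3692.15│40         
Hank Jones  │Low     │$3969.12│39         
Carol Jones │Critical│$1056.93│33         
Carol Jones │Medium  │$3337.83│29         
Carol Smith │Critical│$2187.42│27         
Grace Davis │High    │$4361.74│26         
Grace Smith │Critical│$4114.79│26         
                                          
                                          
                                          


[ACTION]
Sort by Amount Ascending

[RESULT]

Name        │Level   │Amount ▲│Age        
────────────┼────────┼────────┼───        
Dave Davis  │Low     │$85.70  │56         
Bob Jones   │Medium  │$696.95 │49         
>arol Jones │Critical│$1056.93│33         
Hank Davis  │Critical│$1844.10│41         
Dave Taylor │Medium  │$2024.98│40         
Carol Smith │Critical│$2187.42│27         
Dave Jones  │Critical│$2254.40│52         
Frank Smith │Critical│$2780.97│58         
Alice Smith │Critical│$2941.59│53         
Hank Smith  │Medium  │$3335.43│56         
Carol Jones │Medium  │$3337.83│29         
Dave Smith  │Low     │$3692.15│40         
Grace Taylor│Medium  │$3872.47│41         
Hank Jones  │Low     │$3969.12│39         
Grace Smith │Critical│$4114.79│26         
Grace Davis │High    │$4361.74│26         
Alice Jones │Critical│$4402.12│49         
                                          
                                          
                                          


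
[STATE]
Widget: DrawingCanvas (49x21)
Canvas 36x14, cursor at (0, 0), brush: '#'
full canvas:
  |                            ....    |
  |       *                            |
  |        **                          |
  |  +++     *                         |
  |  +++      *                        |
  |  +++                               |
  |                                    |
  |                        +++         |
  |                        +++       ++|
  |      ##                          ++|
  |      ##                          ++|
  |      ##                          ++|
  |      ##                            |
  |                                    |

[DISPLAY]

+                           ....                 
       *                                         
        **                                       
  +++     *                                      
  +++      *                                     
  +++                                            
                                                 
                        +++                      
                        +++       ++             
      ##                          ++             
      ##                          ++             
      ##                          ++             
      ##                                         
                                                 
                                                 
                                                 
                                                 
                                                 
                                                 
                                                 
                                                 


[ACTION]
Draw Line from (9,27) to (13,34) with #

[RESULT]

+                           ....                 
       *                                         
        **                                       
  +++     *                                      
  +++      *                                     
  +++                                            
                                                 
                        +++                      
                        +++       ++             
      ##                   #      ++             
      ##                    ##    ++             
      ##                      ##  ++             
      ##                        ##               
                                  #              
                                                 
                                                 
                                                 
                                                 
                                                 
                                                 
                                                 


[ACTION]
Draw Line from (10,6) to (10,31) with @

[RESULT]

+                           ....                 
       *                                         
        **                                       
  +++     *                                      
  +++      *                                     
  +++                                            
                                                 
                        +++                      
                        +++       ++             
      ##                   #      ++             
      @@@@@@@@@@@@@@@@@@@@@@@@@@  ++             
      ##                      ##  ++             
      ##                        ##               
                                  #              
                                                 
                                                 
                                                 
                                                 
                                                 
                                                 
                                                 


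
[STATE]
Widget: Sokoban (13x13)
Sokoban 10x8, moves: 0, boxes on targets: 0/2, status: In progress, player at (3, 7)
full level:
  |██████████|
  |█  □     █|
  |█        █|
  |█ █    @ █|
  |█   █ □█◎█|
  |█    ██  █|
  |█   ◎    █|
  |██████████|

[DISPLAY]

██████████   
█  □     █   
█        █   
█ █    @ █   
█   █ □█◎█   
█    ██  █   
█   ◎    █   
██████████   
Moves: 0  0/2
             
             
             
             


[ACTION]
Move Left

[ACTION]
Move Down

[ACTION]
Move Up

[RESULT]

██████████   
█  □     █   
█     @  █   
█ █      █   
█   █ □█◎█   
█    ██  █   
█   ◎    █   
██████████   
Moves: 2  0/2
             
             
             
             


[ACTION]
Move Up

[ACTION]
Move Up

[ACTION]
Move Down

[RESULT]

██████████   
█  □     █   
█     @  █   
█ █      █   
█   █ □█◎█   
█    ██  █   
█   ◎    █   
██████████   
Moves: 4  0/2
             
             
             
             


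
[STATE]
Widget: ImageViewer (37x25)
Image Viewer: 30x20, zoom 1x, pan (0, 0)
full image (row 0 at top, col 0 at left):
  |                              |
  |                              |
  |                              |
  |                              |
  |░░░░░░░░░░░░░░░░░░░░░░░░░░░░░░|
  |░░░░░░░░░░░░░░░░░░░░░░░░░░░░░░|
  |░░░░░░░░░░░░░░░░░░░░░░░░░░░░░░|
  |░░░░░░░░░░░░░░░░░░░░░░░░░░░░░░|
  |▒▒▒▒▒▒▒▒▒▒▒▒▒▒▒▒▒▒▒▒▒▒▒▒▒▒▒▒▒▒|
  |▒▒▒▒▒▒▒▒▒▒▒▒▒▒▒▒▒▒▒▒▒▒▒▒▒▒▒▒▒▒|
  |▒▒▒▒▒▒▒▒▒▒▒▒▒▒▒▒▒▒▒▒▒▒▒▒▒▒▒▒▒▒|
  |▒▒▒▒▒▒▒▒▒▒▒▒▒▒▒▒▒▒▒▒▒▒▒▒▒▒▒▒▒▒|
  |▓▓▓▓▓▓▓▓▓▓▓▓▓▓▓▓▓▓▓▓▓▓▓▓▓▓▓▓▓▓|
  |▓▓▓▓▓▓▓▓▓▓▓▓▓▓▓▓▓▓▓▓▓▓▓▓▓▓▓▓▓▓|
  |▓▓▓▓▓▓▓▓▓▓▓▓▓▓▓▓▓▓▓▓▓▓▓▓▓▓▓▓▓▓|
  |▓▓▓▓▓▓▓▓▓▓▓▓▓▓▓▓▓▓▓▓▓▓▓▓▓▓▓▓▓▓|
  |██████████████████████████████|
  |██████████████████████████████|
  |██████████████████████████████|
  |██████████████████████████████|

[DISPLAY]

                                     
                                     
                                     
                                     
░░░░░░░░░░░░░░░░░░░░░░░░░░░░░░       
░░░░░░░░░░░░░░░░░░░░░░░░░░░░░░       
░░░░░░░░░░░░░░░░░░░░░░░░░░░░░░       
░░░░░░░░░░░░░░░░░░░░░░░░░░░░░░       
▒▒▒▒▒▒▒▒▒▒▒▒▒▒▒▒▒▒▒▒▒▒▒▒▒▒▒▒▒▒       
▒▒▒▒▒▒▒▒▒▒▒▒▒▒▒▒▒▒▒▒▒▒▒▒▒▒▒▒▒▒       
▒▒▒▒▒▒▒▒▒▒▒▒▒▒▒▒▒▒▒▒▒▒▒▒▒▒▒▒▒▒       
▒▒▒▒▒▒▒▒▒▒▒▒▒▒▒▒▒▒▒▒▒▒▒▒▒▒▒▒▒▒       
▓▓▓▓▓▓▓▓▓▓▓▓▓▓▓▓▓▓▓▓▓▓▓▓▓▓▓▓▓▓       
▓▓▓▓▓▓▓▓▓▓▓▓▓▓▓▓▓▓▓▓▓▓▓▓▓▓▓▓▓▓       
▓▓▓▓▓▓▓▓▓▓▓▓▓▓▓▓▓▓▓▓▓▓▓▓▓▓▓▓▓▓       
▓▓▓▓▓▓▓▓▓▓▓▓▓▓▓▓▓▓▓▓▓▓▓▓▓▓▓▓▓▓       
██████████████████████████████       
██████████████████████████████       
██████████████████████████████       
██████████████████████████████       
                                     
                                     
                                     
                                     
                                     


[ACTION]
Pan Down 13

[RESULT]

▓▓▓▓▓▓▓▓▓▓▓▓▓▓▓▓▓▓▓▓▓▓▓▓▓▓▓▓▓▓       
▓▓▓▓▓▓▓▓▓▓▓▓▓▓▓▓▓▓▓▓▓▓▓▓▓▓▓▓▓▓       
▓▓▓▓▓▓▓▓▓▓▓▓▓▓▓▓▓▓▓▓▓▓▓▓▓▓▓▓▓▓       
██████████████████████████████       
██████████████████████████████       
██████████████████████████████       
██████████████████████████████       
                                     
                                     
                                     
                                     
                                     
                                     
                                     
                                     
                                     
                                     
                                     
                                     
                                     
                                     
                                     
                                     
                                     
                                     


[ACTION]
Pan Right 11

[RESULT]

▓▓▓▓▓▓▓▓▓▓▓▓▓▓▓▓▓▓▓                  
▓▓▓▓▓▓▓▓▓▓▓▓▓▓▓▓▓▓▓                  
▓▓▓▓▓▓▓▓▓▓▓▓▓▓▓▓▓▓▓                  
███████████████████                  
███████████████████                  
███████████████████                  
███████████████████                  
                                     
                                     
                                     
                                     
                                     
                                     
                                     
                                     
                                     
                                     
                                     
                                     
                                     
                                     
                                     
                                     
                                     
                                     


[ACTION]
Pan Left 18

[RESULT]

▓▓▓▓▓▓▓▓▓▓▓▓▓▓▓▓▓▓▓▓▓▓▓▓▓▓▓▓▓▓       
▓▓▓▓▓▓▓▓▓▓▓▓▓▓▓▓▓▓▓▓▓▓▓▓▓▓▓▓▓▓       
▓▓▓▓▓▓▓▓▓▓▓▓▓▓▓▓▓▓▓▓▓▓▓▓▓▓▓▓▓▓       
██████████████████████████████       
██████████████████████████████       
██████████████████████████████       
██████████████████████████████       
                                     
                                     
                                     
                                     
                                     
                                     
                                     
                                     
                                     
                                     
                                     
                                     
                                     
                                     
                                     
                                     
                                     
                                     


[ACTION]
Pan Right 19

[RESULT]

▓▓▓▓▓▓▓▓▓▓▓                          
▓▓▓▓▓▓▓▓▓▓▓                          
▓▓▓▓▓▓▓▓▓▓▓                          
███████████                          
███████████                          
███████████                          
███████████                          
                                     
                                     
                                     
                                     
                                     
                                     
                                     
                                     
                                     
                                     
                                     
                                     
                                     
                                     
                                     
                                     
                                     
                                     


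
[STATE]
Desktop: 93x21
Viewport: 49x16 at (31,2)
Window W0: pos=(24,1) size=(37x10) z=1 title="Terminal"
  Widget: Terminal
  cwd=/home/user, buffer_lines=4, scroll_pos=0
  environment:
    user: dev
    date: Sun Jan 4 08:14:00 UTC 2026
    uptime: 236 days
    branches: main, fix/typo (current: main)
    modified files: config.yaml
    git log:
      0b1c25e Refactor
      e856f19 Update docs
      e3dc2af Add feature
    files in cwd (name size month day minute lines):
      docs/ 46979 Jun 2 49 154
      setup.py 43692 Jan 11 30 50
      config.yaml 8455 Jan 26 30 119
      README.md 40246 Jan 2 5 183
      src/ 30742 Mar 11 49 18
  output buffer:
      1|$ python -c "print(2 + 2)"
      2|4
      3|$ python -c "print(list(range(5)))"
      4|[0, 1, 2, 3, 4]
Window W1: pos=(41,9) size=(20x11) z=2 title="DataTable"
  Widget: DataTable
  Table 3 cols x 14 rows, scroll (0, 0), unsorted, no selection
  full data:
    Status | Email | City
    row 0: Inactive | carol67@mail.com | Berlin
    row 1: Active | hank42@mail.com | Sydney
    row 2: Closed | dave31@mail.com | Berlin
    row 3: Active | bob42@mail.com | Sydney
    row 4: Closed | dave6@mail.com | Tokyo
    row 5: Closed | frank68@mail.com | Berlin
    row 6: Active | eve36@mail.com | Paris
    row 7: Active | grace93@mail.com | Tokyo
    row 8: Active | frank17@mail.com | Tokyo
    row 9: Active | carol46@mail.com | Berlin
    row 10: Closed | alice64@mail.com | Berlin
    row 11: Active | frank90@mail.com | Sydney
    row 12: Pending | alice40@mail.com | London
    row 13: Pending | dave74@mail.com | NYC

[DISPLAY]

nal                          ┃                   
─────────────────────────────┨                   
on -c "print(2 + 2)"         ┃                   
                             ┃                   
on -c "print(list(range(5)))"┃                   
 2, 3, 4]                    ┃                   
                             ┃                   
          ┏━━━━━━━━━━━━━━━━━━┓                   
━━━━━━━━━━┃ DataTable        ┃                   
          ┠──────────────────┨                   
          ┃Status  │Email    ┃                   
          ┃────────┼─────────┃                   
          ┃Inactive│carol67@m┃                   
          ┃Active  │hank42@ma┃                   
          ┃Closed  │dave31@ma┃                   
          ┃Active  │bob42@mai┃                   


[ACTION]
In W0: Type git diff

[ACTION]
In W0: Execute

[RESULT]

nal                          ┃                   
─────────────────────────────┨                   
main.py                      ┃                   
main.py                      ┃                   
3 +1,4 @@                    ┃                   
ated                         ┃                   
t sys                        ┃                   
          ┏━━━━━━━━━━━━━━━━━━┓                   
━━━━━━━━━━┃ DataTable        ┃                   
          ┠──────────────────┨                   
          ┃Status  │Email    ┃                   
          ┃────────┼─────────┃                   
          ┃Inactive│carol67@m┃                   
          ┃Active  │hank42@ma┃                   
          ┃Closed  │dave31@ma┃                   
          ┃Active  │bob42@mai┃                   


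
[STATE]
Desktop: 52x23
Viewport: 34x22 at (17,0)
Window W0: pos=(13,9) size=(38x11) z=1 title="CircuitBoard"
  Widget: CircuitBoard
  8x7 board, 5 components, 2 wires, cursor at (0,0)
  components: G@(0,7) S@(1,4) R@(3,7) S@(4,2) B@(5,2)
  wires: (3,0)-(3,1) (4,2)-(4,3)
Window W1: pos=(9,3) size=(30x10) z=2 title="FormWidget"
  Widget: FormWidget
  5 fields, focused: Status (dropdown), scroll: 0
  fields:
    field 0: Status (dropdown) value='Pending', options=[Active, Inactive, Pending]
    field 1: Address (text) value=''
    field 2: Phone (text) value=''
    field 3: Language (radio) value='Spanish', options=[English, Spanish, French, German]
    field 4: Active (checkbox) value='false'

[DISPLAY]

                                  
                                  
                                  
━━━━━━━━━━━━━━━━━━━━━┓            
dget                 ┃            
─────────────────────┨            
s:     [Pending    ▼]┃            
ss:    [            ]┃            
:      [            ]┃            
age:   ( ) English  (┃━━━━━━━━━━━┓
e:     [ ]           ┃           ┃
                     ┃───────────┨
━━━━━━━━━━━━━━━━━━━━━┛           ┃
[.]                          G   ┃
                                 ┃
                 S               ┃
                                 ┃
                                 ┃
                                 ┃
━━━━━━━━━━━━━━━━━━━━━━━━━━━━━━━━━┛
                                  
                                  


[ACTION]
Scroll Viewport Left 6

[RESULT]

                                  
                                  
                                  
━━━━━━━━━━━━━━━━━━━━━━━━━━━┓      
FormWidget                 ┃      
───────────────────────────┨      
 Status:     [Pending    ▼]┃      
 Address:    [            ]┃      
 Phone:      [            ]┃      
 Language:   ( ) English  (┃━━━━━━
 Active:     [ ]           ┃      
                           ┃──────
━━━━━━━━━━━━━━━━━━━━━━━━━━━┛      
  ┃0  [.]                         
  ┃                               
  ┃1                   S          
  ┃                               
  ┃2                              
  ┃                               
  ┗━━━━━━━━━━━━━━━━━━━━━━━━━━━━━━━
                                  
                                  


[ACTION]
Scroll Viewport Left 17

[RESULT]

                                  
                                  
                                  
         ┏━━━━━━━━━━━━━━━━━━━━━━━━
         ┃ FormWidget             
         ┠────────────────────────
         ┃> Status:     [Pending  
         ┃  Address:    [         
         ┃  Phone:      [         
         ┃  Language:   ( ) Englis
         ┃  Active:     [ ]       
         ┃                        
         ┗━━━━━━━━━━━━━━━━━━━━━━━━
             ┃0  [.]              
             ┃                    
             ┃1                   
             ┃                    
             ┃2                   
             ┃                    
             ┗━━━━━━━━━━━━━━━━━━━━
                                  
                                  


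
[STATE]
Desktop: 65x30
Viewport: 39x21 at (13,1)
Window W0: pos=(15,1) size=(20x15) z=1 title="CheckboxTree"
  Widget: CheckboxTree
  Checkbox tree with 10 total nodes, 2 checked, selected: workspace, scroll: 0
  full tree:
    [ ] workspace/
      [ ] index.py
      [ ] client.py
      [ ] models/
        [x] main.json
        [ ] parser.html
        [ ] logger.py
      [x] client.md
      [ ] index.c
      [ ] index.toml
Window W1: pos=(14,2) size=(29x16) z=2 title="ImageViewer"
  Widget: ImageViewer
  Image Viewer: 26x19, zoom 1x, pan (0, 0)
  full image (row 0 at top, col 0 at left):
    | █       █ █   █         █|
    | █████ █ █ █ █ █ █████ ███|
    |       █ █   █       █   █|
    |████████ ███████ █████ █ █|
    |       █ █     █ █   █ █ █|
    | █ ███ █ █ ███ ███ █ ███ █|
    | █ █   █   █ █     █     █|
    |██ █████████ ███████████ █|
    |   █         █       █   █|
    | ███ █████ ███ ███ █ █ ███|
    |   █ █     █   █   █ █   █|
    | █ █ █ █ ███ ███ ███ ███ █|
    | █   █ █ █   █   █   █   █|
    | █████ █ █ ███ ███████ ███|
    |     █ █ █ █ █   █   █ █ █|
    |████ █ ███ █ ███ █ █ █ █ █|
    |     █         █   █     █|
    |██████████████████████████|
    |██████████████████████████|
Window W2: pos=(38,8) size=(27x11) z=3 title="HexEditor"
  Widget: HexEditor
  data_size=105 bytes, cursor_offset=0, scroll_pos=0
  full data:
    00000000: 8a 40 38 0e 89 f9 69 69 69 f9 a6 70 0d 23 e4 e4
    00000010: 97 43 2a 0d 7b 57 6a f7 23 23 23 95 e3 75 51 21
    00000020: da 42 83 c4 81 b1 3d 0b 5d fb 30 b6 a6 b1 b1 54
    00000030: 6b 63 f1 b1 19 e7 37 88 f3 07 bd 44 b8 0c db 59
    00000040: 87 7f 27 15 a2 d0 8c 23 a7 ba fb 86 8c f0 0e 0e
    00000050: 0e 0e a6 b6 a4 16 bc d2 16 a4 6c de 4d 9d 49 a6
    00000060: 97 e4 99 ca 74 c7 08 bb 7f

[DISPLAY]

  ┏━━━━━━━━━━━━━━━━━━┓                 
 ┏━━━━━━━━━━━━━━━━━━━━━━━━━━━┓         
 ┃ ImageViewer               ┃         
 ┠───────────────────────────┨         
 ┃ █       █ █   █         █ ┃         
 ┃ █████ █ █ █ █ █ █████ ███ ┃         
 ┃       █ █   █       █   █ ┃         
 ┃████████ ███████ █████ ┏━━━━━━━━━━━━━
 ┃       █ █     █ █   █ ┃ HexEditor   
 ┃ █ ███ █ █ ███ ███ █ ██┠─────────────
 ┃ █ █   █   █ █     █   ┃00000000  8A 
 ┃██ █████████ ██████████┃00000010  97 
 ┃   █         █       █ ┃00000020  da 
 ┃ ███ █████ ███ ███ █ █ ┃00000030  6b 
 ┃   █ █     █   █   █ █ ┃00000040  87 
 ┃ █ █ █ █ ███ ███ ███ ██┃00000050  0e 
 ┗━━━━━━━━━━━━━━━━━━━━━━━┃00000060  97 
                         ┗━━━━━━━━━━━━━
                                       
                                       
                                       


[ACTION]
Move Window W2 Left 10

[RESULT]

  ┏━━━━━━━━━━━━━━━━━━┓                 
 ┏━━━━━━━━━━━━━━━━━━━━━━━━━━━┓         
 ┃ ImageViewer               ┃         
 ┠───────────────────────────┨         
 ┃ █       █ █   █         █ ┃         
 ┃ █████ █ █ █ █ █ █████ ███ ┃         
 ┃       █ █   █       █   █ ┃         
 ┃████████ ████┏━━━━━━━━━━━━━━━━━━━━━━━
 ┃       █ █   ┃ HexEditor             
 ┃ █ ███ █ █ ██┠───────────────────────
 ┃ █ █   █   █ ┃00000000  8A 40 38 0e 8
 ┃██ █████████ ┃00000010  97 43 2a 0d 7
 ┃   █         ┃00000020  da 42 83 c4 8
 ┃ ███ █████ ██┃00000030  6b 63 f1 b1 1
 ┃   █ █     █ ┃00000040  87 7f 27 15 a
 ┃ █ █ █ █ ███ ┃00000050  0e 0e a6 b6 a
 ┗━━━━━━━━━━━━━┃00000060  97 e4 99 ca 7
               ┗━━━━━━━━━━━━━━━━━━━━━━━
                                       
                                       
                                       


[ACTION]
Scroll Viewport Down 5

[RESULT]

 ┃ █████ █ █ █ █ █ █████ ███ ┃         
 ┃       █ █   █       █   █ ┃         
 ┃████████ ████┏━━━━━━━━━━━━━━━━━━━━━━━
 ┃       █ █   ┃ HexEditor             
 ┃ █ ███ █ █ ██┠───────────────────────
 ┃ █ █   █   █ ┃00000000  8A 40 38 0e 8
 ┃██ █████████ ┃00000010  97 43 2a 0d 7
 ┃   █         ┃00000020  da 42 83 c4 8
 ┃ ███ █████ ██┃00000030  6b 63 f1 b1 1
 ┃   █ █     █ ┃00000040  87 7f 27 15 a
 ┃ █ █ █ █ ███ ┃00000050  0e 0e a6 b6 a
 ┗━━━━━━━━━━━━━┃00000060  97 e4 99 ca 7
               ┗━━━━━━━━━━━━━━━━━━━━━━━
                                       
                                       
                                       
                                       
                                       
                                       
                                       
                                       


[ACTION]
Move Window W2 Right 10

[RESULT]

 ┃ █████ █ █ █ █ █ █████ ███ ┃         
 ┃       █ █   █       █   █ ┃         
 ┃████████ ███████ █████ ┏━━━━━━━━━━━━━
 ┃       █ █     █ █   █ ┃ HexEditor   
 ┃ █ ███ █ █ ███ ███ █ ██┠─────────────
 ┃ █ █   █   █ █     █   ┃00000000  8A 
 ┃██ █████████ ██████████┃00000010  97 
 ┃   █         █       █ ┃00000020  da 
 ┃ ███ █████ ███ ███ █ █ ┃00000030  6b 
 ┃   █ █     █   █   █ █ ┃00000040  87 
 ┃ █ █ █ █ ███ ███ ███ ██┃00000050  0e 
 ┗━━━━━━━━━━━━━━━━━━━━━━━┃00000060  97 
                         ┗━━━━━━━━━━━━━
                                       
                                       
                                       
                                       
                                       
                                       
                                       
                                       
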